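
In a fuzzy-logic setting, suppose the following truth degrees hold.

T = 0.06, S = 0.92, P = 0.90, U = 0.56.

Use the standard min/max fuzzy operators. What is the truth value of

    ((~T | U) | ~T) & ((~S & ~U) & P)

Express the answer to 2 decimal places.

0.08

~T = 1 − 0.06 = 0.94
~T | U = max(a, b) on (0.94, 0.56) = 0.94
~T = 1 − 0.06 = 0.94
(~T | U) | ~T = max(a, b) on (0.94, 0.94) = 0.94
~S = 1 − 0.92 = 0.08
~U = 1 − 0.56 = 0.44
~S & ~U = min(a, b) on (0.08, 0.44) = 0.08
(~S & ~U) & P = min(a, b) on (0.08, 0.90) = 0.08
((~T | U) | ~T) & ((~S & ~U) & P) = min(a, b) on (0.94, 0.08) = 0.08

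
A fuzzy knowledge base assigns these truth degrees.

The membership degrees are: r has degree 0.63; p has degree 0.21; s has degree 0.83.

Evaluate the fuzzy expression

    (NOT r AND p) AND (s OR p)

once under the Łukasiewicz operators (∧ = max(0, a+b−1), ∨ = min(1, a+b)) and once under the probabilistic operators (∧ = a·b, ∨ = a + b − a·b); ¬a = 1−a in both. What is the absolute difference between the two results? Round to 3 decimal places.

0.067

Under Łukasiewicz:
  NOT r = 1 − 0.63 = 0.37
  NOT r AND p = max(0, a+b−1) on (0.37, 0.21) = 0.00
  s OR p = min(1, a+b) on (0.83, 0.21) = 1.00
  (NOT r AND p) AND (s OR p) = max(0, a+b−1) on (0.00, 1.00) = 0.00
  → value = 0.0000
Under probabilistic:
  NOT r = 1 − 0.6300 = 0.3700
  NOT r AND p = a·b on (0.3700, 0.2100) = 0.0777
  s OR p = a + b − a·b on (0.8300, 0.2100) = 0.8657
  (NOT r AND p) AND (s OR p) = a·b on (0.0777, 0.8657) = 0.0673
  → value = 0.0673
|0.0000 − 0.0673| = 0.067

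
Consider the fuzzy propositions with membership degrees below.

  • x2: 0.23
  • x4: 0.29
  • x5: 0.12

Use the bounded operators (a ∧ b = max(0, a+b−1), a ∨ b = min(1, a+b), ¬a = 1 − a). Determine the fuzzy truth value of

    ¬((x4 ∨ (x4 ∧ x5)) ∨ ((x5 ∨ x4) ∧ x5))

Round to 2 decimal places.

x4 ∧ x5 = max(0, a+b−1) on (0.29, 0.12) = 0.00
x4 ∨ (x4 ∧ x5) = min(1, a+b) on (0.29, 0.00) = 0.29
x5 ∨ x4 = min(1, a+b) on (0.12, 0.29) = 0.41
(x5 ∨ x4) ∧ x5 = max(0, a+b−1) on (0.41, 0.12) = 0.00
(x4 ∨ (x4 ∧ x5)) ∨ ((x5 ∨ x4) ∧ x5) = min(1, a+b) on (0.29, 0.00) = 0.29
¬((x4 ∨ (x4 ∧ x5)) ∨ ((x5 ∨ x4) ∧ x5)) = 1 − 0.29 = 0.71

0.71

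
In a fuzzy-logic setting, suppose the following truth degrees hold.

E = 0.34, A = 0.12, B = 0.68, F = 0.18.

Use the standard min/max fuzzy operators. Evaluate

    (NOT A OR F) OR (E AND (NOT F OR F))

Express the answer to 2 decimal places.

0.88

NOT A = 1 − 0.12 = 0.88
NOT A OR F = max(a, b) on (0.88, 0.18) = 0.88
NOT F = 1 − 0.18 = 0.82
NOT F OR F = max(a, b) on (0.82, 0.18) = 0.82
E AND (NOT F OR F) = min(a, b) on (0.34, 0.82) = 0.34
(NOT A OR F) OR (E AND (NOT F OR F)) = max(a, b) on (0.88, 0.34) = 0.88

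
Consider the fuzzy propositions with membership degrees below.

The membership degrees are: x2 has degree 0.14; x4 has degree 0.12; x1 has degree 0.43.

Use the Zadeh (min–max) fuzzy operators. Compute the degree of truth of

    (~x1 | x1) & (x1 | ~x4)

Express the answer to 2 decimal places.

~x1 = 1 − 0.43 = 0.57
~x1 | x1 = max(a, b) on (0.57, 0.43) = 0.57
~x4 = 1 − 0.12 = 0.88
x1 | ~x4 = max(a, b) on (0.43, 0.88) = 0.88
(~x1 | x1) & (x1 | ~x4) = min(a, b) on (0.57, 0.88) = 0.57

0.57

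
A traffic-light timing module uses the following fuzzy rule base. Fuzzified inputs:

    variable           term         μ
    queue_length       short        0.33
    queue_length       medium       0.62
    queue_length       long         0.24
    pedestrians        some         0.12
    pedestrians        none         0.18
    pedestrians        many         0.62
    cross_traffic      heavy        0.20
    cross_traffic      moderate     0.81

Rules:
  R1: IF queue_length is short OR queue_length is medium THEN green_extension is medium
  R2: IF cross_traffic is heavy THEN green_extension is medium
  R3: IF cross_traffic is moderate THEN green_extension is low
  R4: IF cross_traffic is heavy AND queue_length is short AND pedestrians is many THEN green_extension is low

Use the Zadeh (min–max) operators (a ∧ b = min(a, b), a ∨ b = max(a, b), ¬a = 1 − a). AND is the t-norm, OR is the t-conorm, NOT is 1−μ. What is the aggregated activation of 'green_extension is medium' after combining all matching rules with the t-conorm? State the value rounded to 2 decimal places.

R1: short=0.33, medium=0.62; OR[max(a, b)] → w = 0.62
R2: heavy=0.20 → w = 0.20
R3: moderate=0.81 → w = 0.81
R4: heavy=0.20, short=0.33, many=0.62; AND[min(a, b)] → w = 0.20
Rules with consequent 'medium': {R1, R2} → strengths 0.62, 0.20
Aggregate via t-conorm [max(a, b)]: 0.62

0.62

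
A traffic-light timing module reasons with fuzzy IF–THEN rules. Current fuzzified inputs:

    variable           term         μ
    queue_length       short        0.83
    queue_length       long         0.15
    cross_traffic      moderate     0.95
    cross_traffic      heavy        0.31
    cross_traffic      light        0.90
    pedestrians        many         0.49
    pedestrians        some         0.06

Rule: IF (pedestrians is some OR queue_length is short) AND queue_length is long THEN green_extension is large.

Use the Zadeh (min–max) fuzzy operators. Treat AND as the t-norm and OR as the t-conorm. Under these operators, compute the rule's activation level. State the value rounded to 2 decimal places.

firing strength: (some=0.06 OR short=0.83) = 0.83; AND[min(a, b)] with long=0.15 → w = 0.15

0.15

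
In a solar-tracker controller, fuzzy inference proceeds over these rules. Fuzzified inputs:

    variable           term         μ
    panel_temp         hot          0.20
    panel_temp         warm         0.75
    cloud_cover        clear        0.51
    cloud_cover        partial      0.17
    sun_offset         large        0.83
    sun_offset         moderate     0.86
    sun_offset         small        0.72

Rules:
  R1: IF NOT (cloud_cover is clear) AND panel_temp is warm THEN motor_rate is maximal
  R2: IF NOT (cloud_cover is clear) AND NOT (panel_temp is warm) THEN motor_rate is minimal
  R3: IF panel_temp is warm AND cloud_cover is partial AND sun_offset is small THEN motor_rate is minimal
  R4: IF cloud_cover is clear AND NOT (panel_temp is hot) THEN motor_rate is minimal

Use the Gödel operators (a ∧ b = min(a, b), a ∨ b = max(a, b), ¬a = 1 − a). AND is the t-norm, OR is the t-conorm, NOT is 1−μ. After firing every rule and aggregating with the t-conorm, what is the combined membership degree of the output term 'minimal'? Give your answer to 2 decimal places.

R1: ¬clear=1−0.51=0.49, warm=0.75; AND[min(a, b)] → w = 0.49
R2: ¬clear=1−0.51=0.49, ¬warm=1−0.75=0.25; AND[min(a, b)] → w = 0.25
R3: warm=0.75, partial=0.17, small=0.72; AND[min(a, b)] → w = 0.17
R4: clear=0.51, ¬hot=1−0.20=0.80; AND[min(a, b)] → w = 0.51
Rules with consequent 'minimal': {R2, R3, R4} → strengths 0.25, 0.17, 0.51
Aggregate via t-conorm [max(a, b)]: 0.51

0.51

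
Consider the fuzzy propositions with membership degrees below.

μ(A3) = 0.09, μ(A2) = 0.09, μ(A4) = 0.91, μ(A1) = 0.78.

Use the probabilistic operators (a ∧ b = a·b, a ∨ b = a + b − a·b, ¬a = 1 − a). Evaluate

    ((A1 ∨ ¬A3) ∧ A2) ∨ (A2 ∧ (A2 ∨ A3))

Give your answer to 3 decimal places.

0.102

¬A3 = 1 − 0.0900 = 0.9100
A1 ∨ ¬A3 = a + b − a·b on (0.7800, 0.9100) = 0.9802
(A1 ∨ ¬A3) ∧ A2 = a·b on (0.9802, 0.0900) = 0.0882
A2 ∨ A3 = a + b − a·b on (0.0900, 0.0900) = 0.1719
A2 ∧ (A2 ∨ A3) = a·b on (0.0900, 0.1719) = 0.0155
((A1 ∨ ¬A3) ∧ A2) ∨ (A2 ∧ (A2 ∨ A3)) = a + b − a·b on (0.0882, 0.0155) = 0.1023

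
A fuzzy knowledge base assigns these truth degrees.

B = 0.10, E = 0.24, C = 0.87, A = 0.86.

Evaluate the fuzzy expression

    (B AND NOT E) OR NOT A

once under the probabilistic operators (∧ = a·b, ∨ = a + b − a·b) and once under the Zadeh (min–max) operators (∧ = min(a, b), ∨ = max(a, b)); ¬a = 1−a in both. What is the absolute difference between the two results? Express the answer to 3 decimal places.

Under probabilistic:
  NOT E = 1 − 0.2400 = 0.7600
  B AND NOT E = a·b on (0.1000, 0.7600) = 0.0760
  NOT A = 1 − 0.8600 = 0.1400
  (B AND NOT E) OR NOT A = a + b − a·b on (0.0760, 0.1400) = 0.2054
  → value = 0.2054
Under Zadeh (min–max):
  NOT E = 1 − 0.24 = 0.76
  B AND NOT E = min(a, b) on (0.10, 0.76) = 0.10
  NOT A = 1 − 0.86 = 0.14
  (B AND NOT E) OR NOT A = max(a, b) on (0.10, 0.14) = 0.14
  → value = 0.1400
|0.2054 − 0.1400| = 0.065

0.065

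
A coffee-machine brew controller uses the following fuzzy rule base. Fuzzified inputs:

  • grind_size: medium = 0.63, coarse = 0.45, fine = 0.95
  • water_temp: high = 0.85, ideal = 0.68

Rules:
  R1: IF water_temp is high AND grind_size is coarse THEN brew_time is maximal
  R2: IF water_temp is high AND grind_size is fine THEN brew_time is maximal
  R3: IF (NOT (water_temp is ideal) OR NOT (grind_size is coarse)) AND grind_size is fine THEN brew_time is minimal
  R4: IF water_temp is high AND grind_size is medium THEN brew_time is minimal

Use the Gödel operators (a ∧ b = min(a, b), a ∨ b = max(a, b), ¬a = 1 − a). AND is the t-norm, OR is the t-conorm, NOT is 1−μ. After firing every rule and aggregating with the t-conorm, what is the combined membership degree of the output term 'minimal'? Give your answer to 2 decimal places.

0.63

R1: high=0.85, coarse=0.45; AND[min(a, b)] → w = 0.45
R2: high=0.85, fine=0.95; AND[min(a, b)] → w = 0.85
R3: (¬ideal=1−0.68=0.32 OR ¬coarse=1−0.45=0.55) = 0.55; AND[min(a, b)] with fine=0.95 → w = 0.55
R4: high=0.85, medium=0.63; AND[min(a, b)] → w = 0.63
Rules with consequent 'minimal': {R3, R4} → strengths 0.55, 0.63
Aggregate via t-conorm [max(a, b)]: 0.63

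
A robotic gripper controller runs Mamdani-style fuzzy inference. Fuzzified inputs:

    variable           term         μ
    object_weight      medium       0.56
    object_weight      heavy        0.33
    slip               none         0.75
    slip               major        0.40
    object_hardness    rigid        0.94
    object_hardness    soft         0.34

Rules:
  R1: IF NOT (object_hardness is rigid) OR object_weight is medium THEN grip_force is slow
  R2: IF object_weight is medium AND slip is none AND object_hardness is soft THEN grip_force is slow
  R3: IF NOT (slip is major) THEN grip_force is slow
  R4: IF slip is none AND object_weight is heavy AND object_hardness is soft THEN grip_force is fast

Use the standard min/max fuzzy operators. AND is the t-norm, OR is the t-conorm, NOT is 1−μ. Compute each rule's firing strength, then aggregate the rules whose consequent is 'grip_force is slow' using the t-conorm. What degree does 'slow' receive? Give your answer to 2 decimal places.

R1: ¬rigid=1−0.94=0.06, medium=0.56; OR[max(a, b)] → w = 0.56
R2: medium=0.56, none=0.75, soft=0.34; AND[min(a, b)] → w = 0.34
R3: ¬major=1−0.40=0.60 → w = 0.60
R4: none=0.75, heavy=0.33, soft=0.34; AND[min(a, b)] → w = 0.33
Rules with consequent 'slow': {R1, R2, R3} → strengths 0.56, 0.34, 0.60
Aggregate via t-conorm [max(a, b)]: 0.60

0.60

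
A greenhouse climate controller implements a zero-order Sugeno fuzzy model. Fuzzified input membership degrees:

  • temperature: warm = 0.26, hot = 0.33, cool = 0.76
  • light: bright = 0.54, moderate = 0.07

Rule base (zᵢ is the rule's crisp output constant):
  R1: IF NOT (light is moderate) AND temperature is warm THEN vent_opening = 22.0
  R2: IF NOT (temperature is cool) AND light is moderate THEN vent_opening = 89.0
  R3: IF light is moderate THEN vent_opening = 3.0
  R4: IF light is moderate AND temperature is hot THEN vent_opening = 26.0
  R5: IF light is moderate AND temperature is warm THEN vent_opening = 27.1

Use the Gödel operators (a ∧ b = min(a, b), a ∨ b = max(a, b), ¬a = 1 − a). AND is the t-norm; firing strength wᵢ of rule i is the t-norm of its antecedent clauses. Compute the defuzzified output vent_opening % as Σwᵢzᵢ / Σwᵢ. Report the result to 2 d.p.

29.40

R1 (z=22.0): ¬moderate=1−0.07=0.93, warm=0.26; AND[min(a, b)] → w = 0.26
R2 (z=89.0): ¬cool=1−0.76=0.24, moderate=0.07; AND[min(a, b)] → w = 0.07
R3 (z=3.0): moderate=0.07 → w = 0.07
R4 (z=26.0): moderate=0.07, hot=0.33; AND[min(a, b)] → w = 0.07
R5 (z=27.1): moderate=0.07, warm=0.26; AND[min(a, b)] → w = 0.07
Weighted average = (0.26·22.0 + 0.07·89.0 + 0.07·3.0 + 0.07·26.0 + 0.07·27.1) / (0.26 + 0.07 + 0.07 + 0.07 + 0.07)
  = 15.8770 / 0.5400 = 29.40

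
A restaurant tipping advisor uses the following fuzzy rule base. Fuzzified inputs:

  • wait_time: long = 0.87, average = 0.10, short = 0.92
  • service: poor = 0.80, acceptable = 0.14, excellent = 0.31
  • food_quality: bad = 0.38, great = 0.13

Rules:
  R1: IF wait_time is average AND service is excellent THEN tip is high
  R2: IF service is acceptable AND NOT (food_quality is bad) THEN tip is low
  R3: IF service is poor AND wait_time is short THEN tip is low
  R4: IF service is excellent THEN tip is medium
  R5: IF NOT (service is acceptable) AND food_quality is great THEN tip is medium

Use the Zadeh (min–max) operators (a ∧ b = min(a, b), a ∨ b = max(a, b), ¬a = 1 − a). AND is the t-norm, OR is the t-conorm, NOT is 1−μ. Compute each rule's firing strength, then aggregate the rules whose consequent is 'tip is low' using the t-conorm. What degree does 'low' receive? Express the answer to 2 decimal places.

0.80

R1: average=0.10, excellent=0.31; AND[min(a, b)] → w = 0.10
R2: acceptable=0.14, ¬bad=1−0.38=0.62; AND[min(a, b)] → w = 0.14
R3: poor=0.80, short=0.92; AND[min(a, b)] → w = 0.80
R4: excellent=0.31 → w = 0.31
R5: ¬acceptable=1−0.14=0.86, great=0.13; AND[min(a, b)] → w = 0.13
Rules with consequent 'low': {R2, R3} → strengths 0.14, 0.80
Aggregate via t-conorm [max(a, b)]: 0.80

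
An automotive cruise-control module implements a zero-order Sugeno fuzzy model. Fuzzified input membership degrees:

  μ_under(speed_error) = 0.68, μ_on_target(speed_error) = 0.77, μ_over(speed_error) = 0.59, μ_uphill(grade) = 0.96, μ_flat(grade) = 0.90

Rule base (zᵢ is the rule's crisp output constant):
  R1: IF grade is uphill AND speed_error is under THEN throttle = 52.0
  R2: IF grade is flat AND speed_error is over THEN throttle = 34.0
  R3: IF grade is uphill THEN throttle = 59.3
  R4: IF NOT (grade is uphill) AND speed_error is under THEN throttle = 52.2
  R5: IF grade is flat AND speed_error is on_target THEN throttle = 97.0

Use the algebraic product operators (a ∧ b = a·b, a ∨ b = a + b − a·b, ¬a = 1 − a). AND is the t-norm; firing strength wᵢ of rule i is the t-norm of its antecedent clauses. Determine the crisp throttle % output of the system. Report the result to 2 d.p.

62.00

R1 (z=52.0): uphill=0.96, under=0.68; AND[a·b] → w = 0.6528
R2 (z=34.0): flat=0.90, over=0.59; AND[a·b] → w = 0.5310
R3 (z=59.3): uphill=0.96 → w = 0.9600
R4 (z=52.2): ¬uphill=1−0.96=0.04, under=0.68; AND[a·b] → w = 0.0272
R5 (z=97.0): flat=0.90, on_target=0.77; AND[a·b] → w = 0.6930
Weighted average = (0.6528·52.0 + 0.5310·34.0 + 0.9600·59.3 + 0.0272·52.2 + 0.6930·97.0) / (0.6528 + 0.5310 + 0.9600 + 0.0272 + 0.6930)
  = 177.5684 / 2.8640 = 62.00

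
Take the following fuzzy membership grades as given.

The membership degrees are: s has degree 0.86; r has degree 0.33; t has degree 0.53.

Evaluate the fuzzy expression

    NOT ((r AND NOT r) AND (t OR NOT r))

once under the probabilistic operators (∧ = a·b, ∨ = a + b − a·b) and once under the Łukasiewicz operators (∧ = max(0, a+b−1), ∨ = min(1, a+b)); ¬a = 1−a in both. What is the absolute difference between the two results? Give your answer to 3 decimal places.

0.187

Under probabilistic:
  NOT r = 1 − 0.3300 = 0.6700
  r AND NOT r = a·b on (0.3300, 0.6700) = 0.2211
  NOT r = 1 − 0.3300 = 0.6700
  t OR NOT r = a + b − a·b on (0.5300, 0.6700) = 0.8449
  (r AND NOT r) AND (t OR NOT r) = a·b on (0.2211, 0.8449) = 0.1868
  NOT ((r AND NOT r) AND (t OR NOT r)) = 1 − 0.1868 = 0.8132
  → value = 0.8132
Under Łukasiewicz:
  NOT r = 1 − 0.33 = 0.67
  r AND NOT r = max(0, a+b−1) on (0.33, 0.67) = 0.00
  NOT r = 1 − 0.33 = 0.67
  t OR NOT r = min(1, a+b) on (0.53, 0.67) = 1.00
  (r AND NOT r) AND (t OR NOT r) = max(0, a+b−1) on (0.00, 1.00) = 0.00
  NOT ((r AND NOT r) AND (t OR NOT r)) = 1 − 0.00 = 1.00
  → value = 1.0000
|0.8132 − 1.0000| = 0.187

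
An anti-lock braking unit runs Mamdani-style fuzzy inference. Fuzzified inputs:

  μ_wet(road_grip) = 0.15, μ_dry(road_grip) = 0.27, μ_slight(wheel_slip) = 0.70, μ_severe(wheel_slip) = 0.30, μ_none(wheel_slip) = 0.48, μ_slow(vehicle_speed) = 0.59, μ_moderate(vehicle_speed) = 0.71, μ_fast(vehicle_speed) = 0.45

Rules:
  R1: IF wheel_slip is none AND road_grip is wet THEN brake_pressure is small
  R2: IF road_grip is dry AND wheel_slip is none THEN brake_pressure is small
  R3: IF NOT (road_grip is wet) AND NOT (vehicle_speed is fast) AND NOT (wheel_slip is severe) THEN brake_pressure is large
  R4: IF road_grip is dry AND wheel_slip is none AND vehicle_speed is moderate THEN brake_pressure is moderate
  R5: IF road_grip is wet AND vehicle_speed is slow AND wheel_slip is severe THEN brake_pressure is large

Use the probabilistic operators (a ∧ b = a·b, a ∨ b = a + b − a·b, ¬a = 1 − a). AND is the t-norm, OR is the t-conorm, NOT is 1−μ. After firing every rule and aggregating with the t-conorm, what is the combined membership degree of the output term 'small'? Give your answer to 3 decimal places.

R1: none=0.48, wet=0.15; AND[a·b] → w = 0.0720
R2: dry=0.27, none=0.48; AND[a·b] → w = 0.1296
R3: ¬wet=1−0.15=0.85, ¬fast=1−0.45=0.55, ¬severe=1−0.30=0.70; AND[a·b] → w = 0.3272
R4: dry=0.27, none=0.48, moderate=0.71; AND[a·b] → w = 0.0920
R5: wet=0.15, slow=0.59, severe=0.30; AND[a·b] → w = 0.0265
Rules with consequent 'small': {R1, R2} → strengths 0.0720, 0.1296
Aggregate via t-conorm [a + b − a·b]: 0.1923

0.192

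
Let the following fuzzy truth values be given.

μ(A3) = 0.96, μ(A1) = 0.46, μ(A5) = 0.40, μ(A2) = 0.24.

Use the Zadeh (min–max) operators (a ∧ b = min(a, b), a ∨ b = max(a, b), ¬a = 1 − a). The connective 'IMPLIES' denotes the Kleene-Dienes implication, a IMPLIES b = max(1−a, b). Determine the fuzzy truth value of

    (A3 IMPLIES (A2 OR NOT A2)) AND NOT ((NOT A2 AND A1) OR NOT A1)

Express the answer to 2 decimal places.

NOT A2 = 1 − 0.24 = 0.76
A2 OR NOT A2 = max(a, b) on (0.24, 0.76) = 0.76
A3 IMPLIES (A2 OR NOT A2)  [Kleene-Dienes: max(1−a, b)] with a=0.96, b=0.76 → 0.76
NOT A2 = 1 − 0.24 = 0.76
NOT A2 AND A1 = min(a, b) on (0.76, 0.46) = 0.46
NOT A1 = 1 − 0.46 = 0.54
(NOT A2 AND A1) OR NOT A1 = max(a, b) on (0.46, 0.54) = 0.54
NOT ((NOT A2 AND A1) OR NOT A1) = 1 − 0.54 = 0.46
(A3 IMPLIES (A2 OR NOT A2)) AND NOT ((NOT A2 AND A1) OR NOT A1) = min(a, b) on (0.76, 0.46) = 0.46

0.46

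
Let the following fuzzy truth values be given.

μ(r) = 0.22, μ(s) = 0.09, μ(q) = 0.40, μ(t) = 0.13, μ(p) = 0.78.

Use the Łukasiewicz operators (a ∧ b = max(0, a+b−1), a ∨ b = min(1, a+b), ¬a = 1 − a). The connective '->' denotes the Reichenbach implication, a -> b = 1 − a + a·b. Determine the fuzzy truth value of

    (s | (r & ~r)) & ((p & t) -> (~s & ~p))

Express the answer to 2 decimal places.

~r = 1 − 0.22 = 0.78
r & ~r = max(0, a+b−1) on (0.22, 0.78) = 0.00
s | (r & ~r) = min(1, a+b) on (0.09, 0.00) = 0.09
p & t = max(0, a+b−1) on (0.78, 0.13) = 0.00
~s = 1 − 0.09 = 0.91
~p = 1 − 0.78 = 0.22
~s & ~p = max(0, a+b−1) on (0.91, 0.22) = 0.13
(p & t) -> (~s & ~p)  [Reichenbach: 1 − a + a·b] with a=0.00, b=0.13 → 1.00
(s | (r & ~r)) & ((p & t) -> (~s & ~p)) = max(0, a+b−1) on (0.09, 1.00) = 0.09

0.09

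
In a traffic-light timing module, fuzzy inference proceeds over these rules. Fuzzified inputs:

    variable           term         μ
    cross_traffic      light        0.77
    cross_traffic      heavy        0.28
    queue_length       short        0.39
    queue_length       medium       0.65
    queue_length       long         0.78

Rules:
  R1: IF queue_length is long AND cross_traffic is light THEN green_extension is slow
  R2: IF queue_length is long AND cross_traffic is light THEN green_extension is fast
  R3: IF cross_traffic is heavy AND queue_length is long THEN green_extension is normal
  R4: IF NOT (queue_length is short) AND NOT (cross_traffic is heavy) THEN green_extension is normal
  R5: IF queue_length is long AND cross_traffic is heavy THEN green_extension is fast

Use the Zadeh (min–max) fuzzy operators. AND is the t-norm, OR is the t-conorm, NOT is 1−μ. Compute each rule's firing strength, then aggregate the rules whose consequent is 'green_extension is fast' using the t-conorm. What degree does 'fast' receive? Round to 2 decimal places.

R1: long=0.78, light=0.77; AND[min(a, b)] → w = 0.77
R2: long=0.78, light=0.77; AND[min(a, b)] → w = 0.77
R3: heavy=0.28, long=0.78; AND[min(a, b)] → w = 0.28
R4: ¬short=1−0.39=0.61, ¬heavy=1−0.28=0.72; AND[min(a, b)] → w = 0.61
R5: long=0.78, heavy=0.28; AND[min(a, b)] → w = 0.28
Rules with consequent 'fast': {R2, R5} → strengths 0.77, 0.28
Aggregate via t-conorm [max(a, b)]: 0.77

0.77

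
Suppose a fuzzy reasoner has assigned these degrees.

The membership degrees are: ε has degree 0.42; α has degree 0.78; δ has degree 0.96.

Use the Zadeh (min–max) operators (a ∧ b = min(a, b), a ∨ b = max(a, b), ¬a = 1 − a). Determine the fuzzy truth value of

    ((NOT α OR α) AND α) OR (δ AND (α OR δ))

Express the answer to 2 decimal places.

NOT α = 1 − 0.78 = 0.22
NOT α OR α = max(a, b) on (0.22, 0.78) = 0.78
(NOT α OR α) AND α = min(a, b) on (0.78, 0.78) = 0.78
α OR δ = max(a, b) on (0.78, 0.96) = 0.96
δ AND (α OR δ) = min(a, b) on (0.96, 0.96) = 0.96
((NOT α OR α) AND α) OR (δ AND (α OR δ)) = max(a, b) on (0.78, 0.96) = 0.96

0.96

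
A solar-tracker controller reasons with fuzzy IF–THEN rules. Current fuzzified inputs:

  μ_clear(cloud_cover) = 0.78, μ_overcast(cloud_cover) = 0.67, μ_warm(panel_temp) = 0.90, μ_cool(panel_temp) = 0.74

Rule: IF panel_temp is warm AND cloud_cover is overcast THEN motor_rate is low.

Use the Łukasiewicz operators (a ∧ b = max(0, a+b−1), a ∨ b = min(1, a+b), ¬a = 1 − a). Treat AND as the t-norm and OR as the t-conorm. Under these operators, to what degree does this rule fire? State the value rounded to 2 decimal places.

0.57

firing strength: warm=0.90, overcast=0.67; AND[max(0, a+b−1)] → w = 0.57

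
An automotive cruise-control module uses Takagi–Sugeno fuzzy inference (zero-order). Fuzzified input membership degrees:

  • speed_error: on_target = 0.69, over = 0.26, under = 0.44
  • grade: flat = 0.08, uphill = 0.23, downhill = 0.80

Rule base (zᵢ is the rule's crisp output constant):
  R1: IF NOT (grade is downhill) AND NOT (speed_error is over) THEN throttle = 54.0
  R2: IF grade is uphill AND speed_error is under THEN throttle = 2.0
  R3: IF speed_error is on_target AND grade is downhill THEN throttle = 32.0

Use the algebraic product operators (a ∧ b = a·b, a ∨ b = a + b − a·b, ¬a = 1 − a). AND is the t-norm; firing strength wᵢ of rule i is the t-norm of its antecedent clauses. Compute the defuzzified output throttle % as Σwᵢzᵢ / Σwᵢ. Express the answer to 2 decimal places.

R1 (z=54.0): ¬downhill=1−0.80=0.20, ¬over=1−0.26=0.74; AND[a·b] → w = 0.1480
R2 (z=2.0): uphill=0.23, under=0.44; AND[a·b] → w = 0.1012
R3 (z=32.0): on_target=0.69, downhill=0.80; AND[a·b] → w = 0.5520
Weighted average = (0.1480·54.0 + 0.1012·2.0 + 0.5520·32.0) / (0.1480 + 0.1012 + 0.5520)
  = 25.8584 / 0.8012 = 32.27

32.27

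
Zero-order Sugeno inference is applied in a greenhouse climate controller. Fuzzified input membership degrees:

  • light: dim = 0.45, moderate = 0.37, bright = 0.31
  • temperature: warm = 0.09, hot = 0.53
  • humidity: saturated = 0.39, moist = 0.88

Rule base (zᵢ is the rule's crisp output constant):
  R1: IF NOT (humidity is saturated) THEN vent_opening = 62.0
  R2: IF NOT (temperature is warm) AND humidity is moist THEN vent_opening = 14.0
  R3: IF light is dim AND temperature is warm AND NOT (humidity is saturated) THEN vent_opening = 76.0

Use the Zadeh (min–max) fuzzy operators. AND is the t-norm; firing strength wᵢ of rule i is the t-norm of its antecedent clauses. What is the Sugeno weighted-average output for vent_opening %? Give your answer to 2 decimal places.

R1 (z=62.0): ¬saturated=1−0.39=0.61 → w = 0.61
R2 (z=14.0): ¬warm=1−0.09=0.91, moist=0.88; AND[min(a, b)] → w = 0.88
R3 (z=76.0): dim=0.45, warm=0.09, ¬saturated=1−0.39=0.61; AND[min(a, b)] → w = 0.09
Weighted average = (0.61·62.0 + 0.88·14.0 + 0.09·76.0) / (0.61 + 0.88 + 0.09)
  = 56.9800 / 1.5800 = 36.06

36.06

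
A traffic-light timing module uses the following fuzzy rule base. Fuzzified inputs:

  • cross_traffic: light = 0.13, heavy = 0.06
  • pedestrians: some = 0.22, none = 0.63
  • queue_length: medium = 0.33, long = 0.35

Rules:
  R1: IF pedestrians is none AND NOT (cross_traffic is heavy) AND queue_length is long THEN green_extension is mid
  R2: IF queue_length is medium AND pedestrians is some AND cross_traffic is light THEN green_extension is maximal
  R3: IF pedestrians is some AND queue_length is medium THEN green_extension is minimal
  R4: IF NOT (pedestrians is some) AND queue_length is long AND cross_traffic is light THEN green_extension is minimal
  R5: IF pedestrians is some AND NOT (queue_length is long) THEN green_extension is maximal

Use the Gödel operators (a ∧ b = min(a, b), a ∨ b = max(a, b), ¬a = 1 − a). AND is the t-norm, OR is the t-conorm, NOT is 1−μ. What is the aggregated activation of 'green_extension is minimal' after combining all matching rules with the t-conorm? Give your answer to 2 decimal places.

R1: none=0.63, ¬heavy=1−0.06=0.94, long=0.35; AND[min(a, b)] → w = 0.35
R2: medium=0.33, some=0.22, light=0.13; AND[min(a, b)] → w = 0.13
R3: some=0.22, medium=0.33; AND[min(a, b)] → w = 0.22
R4: ¬some=1−0.22=0.78, long=0.35, light=0.13; AND[min(a, b)] → w = 0.13
R5: some=0.22, ¬long=1−0.35=0.65; AND[min(a, b)] → w = 0.22
Rules with consequent 'minimal': {R3, R4} → strengths 0.22, 0.13
Aggregate via t-conorm [max(a, b)]: 0.22

0.22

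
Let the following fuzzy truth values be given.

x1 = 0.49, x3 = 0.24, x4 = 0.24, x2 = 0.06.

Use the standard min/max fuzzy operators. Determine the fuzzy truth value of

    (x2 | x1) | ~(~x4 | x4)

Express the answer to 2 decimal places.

x2 | x1 = max(a, b) on (0.06, 0.49) = 0.49
~x4 = 1 − 0.24 = 0.76
~x4 | x4 = max(a, b) on (0.76, 0.24) = 0.76
~(~x4 | x4) = 1 − 0.76 = 0.24
(x2 | x1) | ~(~x4 | x4) = max(a, b) on (0.49, 0.24) = 0.49

0.49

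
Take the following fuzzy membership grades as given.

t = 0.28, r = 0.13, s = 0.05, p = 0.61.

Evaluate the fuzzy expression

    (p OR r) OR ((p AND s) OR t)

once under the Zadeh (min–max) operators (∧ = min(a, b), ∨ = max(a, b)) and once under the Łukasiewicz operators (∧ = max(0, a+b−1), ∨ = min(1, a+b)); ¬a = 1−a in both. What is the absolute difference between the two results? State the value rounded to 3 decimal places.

0.390

Under Zadeh (min–max):
  p OR r = max(a, b) on (0.61, 0.13) = 0.61
  p AND s = min(a, b) on (0.61, 0.05) = 0.05
  (p AND s) OR t = max(a, b) on (0.05, 0.28) = 0.28
  (p OR r) OR ((p AND s) OR t) = max(a, b) on (0.61, 0.28) = 0.61
  → value = 0.6100
Under Łukasiewicz:
  p OR r = min(1, a+b) on (0.61, 0.13) = 0.74
  p AND s = max(0, a+b−1) on (0.61, 0.05) = 0.00
  (p AND s) OR t = min(1, a+b) on (0.00, 0.28) = 0.28
  (p OR r) OR ((p AND s) OR t) = min(1, a+b) on (0.74, 0.28) = 1.00
  → value = 1.0000
|0.6100 − 1.0000| = 0.390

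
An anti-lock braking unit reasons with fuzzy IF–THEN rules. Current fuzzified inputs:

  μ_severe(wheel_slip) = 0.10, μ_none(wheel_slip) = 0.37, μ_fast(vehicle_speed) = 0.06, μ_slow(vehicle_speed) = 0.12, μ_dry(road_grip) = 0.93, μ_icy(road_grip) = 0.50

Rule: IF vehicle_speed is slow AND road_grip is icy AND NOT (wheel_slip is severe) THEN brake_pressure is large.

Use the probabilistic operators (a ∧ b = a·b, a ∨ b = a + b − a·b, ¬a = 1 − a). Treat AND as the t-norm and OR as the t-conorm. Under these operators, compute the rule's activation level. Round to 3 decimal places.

firing strength: slow=0.12, icy=0.50, ¬severe=1−0.10=0.90; AND[a·b] → w = 0.0540

0.054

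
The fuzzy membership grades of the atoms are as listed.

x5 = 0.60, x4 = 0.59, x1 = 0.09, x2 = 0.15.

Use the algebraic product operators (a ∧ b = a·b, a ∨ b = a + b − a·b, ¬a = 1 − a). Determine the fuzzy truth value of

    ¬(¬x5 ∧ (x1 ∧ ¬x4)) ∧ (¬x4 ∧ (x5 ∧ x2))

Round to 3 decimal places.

¬x5 = 1 − 0.6000 = 0.4000
¬x4 = 1 − 0.5900 = 0.4100
x1 ∧ ¬x4 = a·b on (0.0900, 0.4100) = 0.0369
¬x5 ∧ (x1 ∧ ¬x4) = a·b on (0.4000, 0.0369) = 0.0148
¬(¬x5 ∧ (x1 ∧ ¬x4)) = 1 − 0.0148 = 0.9852
¬x4 = 1 − 0.5900 = 0.4100
x5 ∧ x2 = a·b on (0.6000, 0.1500) = 0.0900
¬x4 ∧ (x5 ∧ x2) = a·b on (0.4100, 0.0900) = 0.0369
¬(¬x5 ∧ (x1 ∧ ¬x4)) ∧ (¬x4 ∧ (x5 ∧ x2)) = a·b on (0.9852, 0.0369) = 0.0364

0.036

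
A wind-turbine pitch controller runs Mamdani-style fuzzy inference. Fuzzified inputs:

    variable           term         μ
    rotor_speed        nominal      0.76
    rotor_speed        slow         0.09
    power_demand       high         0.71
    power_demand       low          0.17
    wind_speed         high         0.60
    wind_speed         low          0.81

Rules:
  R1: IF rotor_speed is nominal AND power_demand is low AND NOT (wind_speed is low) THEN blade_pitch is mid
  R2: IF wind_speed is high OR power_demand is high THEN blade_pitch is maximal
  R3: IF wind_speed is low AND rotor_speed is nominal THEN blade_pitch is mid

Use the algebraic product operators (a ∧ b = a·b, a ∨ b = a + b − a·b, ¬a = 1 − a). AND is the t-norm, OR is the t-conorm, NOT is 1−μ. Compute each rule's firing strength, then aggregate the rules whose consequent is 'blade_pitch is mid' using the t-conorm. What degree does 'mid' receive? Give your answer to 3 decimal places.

R1: nominal=0.76, low=0.17, ¬low=1−0.81=0.19; AND[a·b] → w = 0.0245
R2: high=0.60, high=0.71; OR[a + b − a·b] → w = 0.8840
R3: low=0.81, nominal=0.76; AND[a·b] → w = 0.6156
Rules with consequent 'mid': {R1, R3} → strengths 0.0245, 0.6156
Aggregate via t-conorm [a + b − a·b]: 0.6250

0.625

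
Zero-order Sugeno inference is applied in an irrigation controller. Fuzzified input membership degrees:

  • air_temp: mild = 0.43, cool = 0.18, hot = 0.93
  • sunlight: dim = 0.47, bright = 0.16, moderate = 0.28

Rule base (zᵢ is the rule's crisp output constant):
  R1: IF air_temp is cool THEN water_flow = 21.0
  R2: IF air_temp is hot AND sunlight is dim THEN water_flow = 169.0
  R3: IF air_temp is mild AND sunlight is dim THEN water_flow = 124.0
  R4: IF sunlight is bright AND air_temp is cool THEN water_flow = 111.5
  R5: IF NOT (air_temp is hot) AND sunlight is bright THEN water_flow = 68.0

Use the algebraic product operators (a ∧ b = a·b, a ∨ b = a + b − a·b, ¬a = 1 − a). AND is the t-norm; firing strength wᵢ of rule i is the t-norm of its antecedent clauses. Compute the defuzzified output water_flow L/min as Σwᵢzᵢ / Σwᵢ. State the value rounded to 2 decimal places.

R1 (z=21.0): cool=0.18 → w = 0.1800
R2 (z=169.0): hot=0.93, dim=0.47; AND[a·b] → w = 0.4371
R3 (z=124.0): mild=0.43, dim=0.47; AND[a·b] → w = 0.2021
R4 (z=111.5): bright=0.16, cool=0.18; AND[a·b] → w = 0.0288
R5 (z=68.0): ¬hot=1−0.93=0.07, bright=0.16; AND[a·b] → w = 0.0112
Weighted average = (0.1800·21.0 + 0.4371·169.0 + 0.2021·124.0 + 0.0288·111.5 + 0.0112·68.0) / (0.1800 + 0.4371 + 0.2021 + 0.0288 + 0.0112)
  = 106.6831 / 0.8592 = 124.17

124.17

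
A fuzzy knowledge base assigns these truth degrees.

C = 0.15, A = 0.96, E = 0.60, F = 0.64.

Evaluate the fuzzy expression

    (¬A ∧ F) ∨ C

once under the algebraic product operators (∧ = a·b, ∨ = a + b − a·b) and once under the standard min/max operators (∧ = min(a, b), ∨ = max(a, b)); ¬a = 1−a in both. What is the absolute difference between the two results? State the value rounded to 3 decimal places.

0.022

Under algebraic product:
  ¬A = 1 − 0.9600 = 0.0400
  ¬A ∧ F = a·b on (0.0400, 0.6400) = 0.0256
  (¬A ∧ F) ∨ C = a + b − a·b on (0.0256, 0.1500) = 0.1718
  → value = 0.1718
Under standard min/max:
  ¬A = 1 − 0.96 = 0.04
  ¬A ∧ F = min(a, b) on (0.04, 0.64) = 0.04
  (¬A ∧ F) ∨ C = max(a, b) on (0.04, 0.15) = 0.15
  → value = 0.1500
|0.1718 − 0.1500| = 0.022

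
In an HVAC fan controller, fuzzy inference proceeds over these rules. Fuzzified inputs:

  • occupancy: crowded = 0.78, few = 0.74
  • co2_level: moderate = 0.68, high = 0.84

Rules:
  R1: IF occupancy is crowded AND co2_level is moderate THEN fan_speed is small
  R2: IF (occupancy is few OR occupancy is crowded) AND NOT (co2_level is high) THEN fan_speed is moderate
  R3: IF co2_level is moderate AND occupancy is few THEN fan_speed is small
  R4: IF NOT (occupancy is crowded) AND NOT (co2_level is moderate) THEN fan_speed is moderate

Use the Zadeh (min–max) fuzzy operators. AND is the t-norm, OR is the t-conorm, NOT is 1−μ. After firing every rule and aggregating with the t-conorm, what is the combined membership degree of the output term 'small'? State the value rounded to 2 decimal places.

R1: crowded=0.78, moderate=0.68; AND[min(a, b)] → w = 0.68
R2: (few=0.74 OR crowded=0.78) = 0.78; AND[min(a, b)] with ¬high=1−0.84=0.16 → w = 0.16
R3: moderate=0.68, few=0.74; AND[min(a, b)] → w = 0.68
R4: ¬crowded=1−0.78=0.22, ¬moderate=1−0.68=0.32; AND[min(a, b)] → w = 0.22
Rules with consequent 'small': {R1, R3} → strengths 0.68, 0.68
Aggregate via t-conorm [max(a, b)]: 0.68

0.68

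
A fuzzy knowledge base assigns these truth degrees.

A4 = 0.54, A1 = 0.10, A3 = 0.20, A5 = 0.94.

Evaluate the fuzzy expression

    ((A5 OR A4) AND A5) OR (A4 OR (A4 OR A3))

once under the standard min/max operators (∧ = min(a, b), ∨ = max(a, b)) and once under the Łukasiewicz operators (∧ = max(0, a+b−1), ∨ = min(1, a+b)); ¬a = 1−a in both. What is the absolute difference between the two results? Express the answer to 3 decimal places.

0.060

Under standard min/max:
  A5 OR A4 = max(a, b) on (0.94, 0.54) = 0.94
  (A5 OR A4) AND A5 = min(a, b) on (0.94, 0.94) = 0.94
  A4 OR A3 = max(a, b) on (0.54, 0.20) = 0.54
  A4 OR (A4 OR A3) = max(a, b) on (0.54, 0.54) = 0.54
  ((A5 OR A4) AND A5) OR (A4 OR (A4 OR A3)) = max(a, b) on (0.94, 0.54) = 0.94
  → value = 0.9400
Under Łukasiewicz:
  A5 OR A4 = min(1, a+b) on (0.94, 0.54) = 1.00
  (A5 OR A4) AND A5 = max(0, a+b−1) on (1.00, 0.94) = 0.94
  A4 OR A3 = min(1, a+b) on (0.54, 0.20) = 0.74
  A4 OR (A4 OR A3) = min(1, a+b) on (0.54, 0.74) = 1.00
  ((A5 OR A4) AND A5) OR (A4 OR (A4 OR A3)) = min(1, a+b) on (0.94, 1.00) = 1.00
  → value = 1.0000
|0.9400 − 1.0000| = 0.060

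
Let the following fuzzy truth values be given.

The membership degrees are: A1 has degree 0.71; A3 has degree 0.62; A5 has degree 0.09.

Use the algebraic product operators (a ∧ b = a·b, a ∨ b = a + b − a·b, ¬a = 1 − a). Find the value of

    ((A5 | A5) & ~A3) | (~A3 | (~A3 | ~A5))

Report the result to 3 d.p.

A5 | A5 = a + b − a·b on (0.0900, 0.0900) = 0.1719
~A3 = 1 − 0.6200 = 0.3800
(A5 | A5) & ~A3 = a·b on (0.1719, 0.3800) = 0.0653
~A3 = 1 − 0.6200 = 0.3800
~A3 = 1 − 0.6200 = 0.3800
~A5 = 1 − 0.0900 = 0.9100
~A3 | ~A5 = a + b − a·b on (0.3800, 0.9100) = 0.9442
~A3 | (~A3 | ~A5) = a + b − a·b on (0.3800, 0.9442) = 0.9654
((A5 | A5) & ~A3) | (~A3 | (~A3 | ~A5)) = a + b − a·b on (0.0653, 0.9654) = 0.9677

0.968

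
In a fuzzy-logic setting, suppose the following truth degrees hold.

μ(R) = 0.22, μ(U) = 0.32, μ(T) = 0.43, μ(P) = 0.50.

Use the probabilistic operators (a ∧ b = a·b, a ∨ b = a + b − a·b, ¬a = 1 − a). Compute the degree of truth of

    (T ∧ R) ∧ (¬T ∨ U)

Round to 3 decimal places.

T ∧ R = a·b on (0.4300, 0.2200) = 0.0946
¬T = 1 − 0.4300 = 0.5700
¬T ∨ U = a + b − a·b on (0.5700, 0.3200) = 0.7076
(T ∧ R) ∧ (¬T ∨ U) = a·b on (0.0946, 0.7076) = 0.0669

0.067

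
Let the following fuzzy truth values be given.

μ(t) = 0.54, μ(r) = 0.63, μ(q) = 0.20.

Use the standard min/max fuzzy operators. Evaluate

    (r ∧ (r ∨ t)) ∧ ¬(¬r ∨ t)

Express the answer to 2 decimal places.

r ∨ t = max(a, b) on (0.63, 0.54) = 0.63
r ∧ (r ∨ t) = min(a, b) on (0.63, 0.63) = 0.63
¬r = 1 − 0.63 = 0.37
¬r ∨ t = max(a, b) on (0.37, 0.54) = 0.54
¬(¬r ∨ t) = 1 − 0.54 = 0.46
(r ∧ (r ∨ t)) ∧ ¬(¬r ∨ t) = min(a, b) on (0.63, 0.46) = 0.46

0.46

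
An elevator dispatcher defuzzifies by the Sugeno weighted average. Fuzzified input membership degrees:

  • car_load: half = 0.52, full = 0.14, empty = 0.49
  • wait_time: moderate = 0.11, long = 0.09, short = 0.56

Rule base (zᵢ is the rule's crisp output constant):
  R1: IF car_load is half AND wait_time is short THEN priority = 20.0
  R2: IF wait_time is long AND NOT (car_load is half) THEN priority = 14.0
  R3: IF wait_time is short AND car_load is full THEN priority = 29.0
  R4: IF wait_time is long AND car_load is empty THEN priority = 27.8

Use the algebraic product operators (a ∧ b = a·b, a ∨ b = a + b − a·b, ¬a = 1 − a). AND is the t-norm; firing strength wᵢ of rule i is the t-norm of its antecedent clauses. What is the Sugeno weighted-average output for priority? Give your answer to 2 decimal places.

R1 (z=20.0): half=0.52, short=0.56; AND[a·b] → w = 0.2912
R2 (z=14.0): long=0.09, ¬half=1−0.52=0.48; AND[a·b] → w = 0.0432
R3 (z=29.0): short=0.56, full=0.14; AND[a·b] → w = 0.0784
R4 (z=27.8): long=0.09, empty=0.49; AND[a·b] → w = 0.0441
Weighted average = (0.2912·20.0 + 0.0432·14.0 + 0.0784·29.0 + 0.0441·27.8) / (0.2912 + 0.0432 + 0.0784 + 0.0441)
  = 9.9284 / 0.4569 = 21.73

21.73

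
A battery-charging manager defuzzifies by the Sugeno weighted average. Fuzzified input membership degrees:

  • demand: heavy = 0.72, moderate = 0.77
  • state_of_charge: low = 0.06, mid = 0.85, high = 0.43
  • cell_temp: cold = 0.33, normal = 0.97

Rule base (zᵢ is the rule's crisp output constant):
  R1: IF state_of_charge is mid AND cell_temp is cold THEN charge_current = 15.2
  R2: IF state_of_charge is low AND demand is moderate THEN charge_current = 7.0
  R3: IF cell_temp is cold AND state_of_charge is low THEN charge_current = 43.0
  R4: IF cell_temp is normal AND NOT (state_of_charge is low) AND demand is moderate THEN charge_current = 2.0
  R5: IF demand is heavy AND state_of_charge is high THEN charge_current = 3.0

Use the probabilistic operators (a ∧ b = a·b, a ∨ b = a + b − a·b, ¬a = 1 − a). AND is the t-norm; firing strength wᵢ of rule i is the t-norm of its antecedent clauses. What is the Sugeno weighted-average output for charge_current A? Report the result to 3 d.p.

5.722

R1 (z=15.2): mid=0.85, cold=0.33; AND[a·b] → w = 0.2805
R2 (z=7.0): low=0.06, moderate=0.77; AND[a·b] → w = 0.0462
R3 (z=43.0): cold=0.33, low=0.06; AND[a·b] → w = 0.0198
R4 (z=2.0): normal=0.97, ¬low=1−0.06=0.94, moderate=0.77; AND[a·b] → w = 0.7021
R5 (z=3.0): heavy=0.72, high=0.43; AND[a·b] → w = 0.3096
Weighted average = (0.2805·15.2 + 0.0462·7.0 + 0.0198·43.0 + 0.7021·2.0 + 0.3096·3.0) / (0.2805 + 0.0462 + 0.0198 + 0.7021 + 0.3096)
  = 7.7714 / 1.3582 = 5.722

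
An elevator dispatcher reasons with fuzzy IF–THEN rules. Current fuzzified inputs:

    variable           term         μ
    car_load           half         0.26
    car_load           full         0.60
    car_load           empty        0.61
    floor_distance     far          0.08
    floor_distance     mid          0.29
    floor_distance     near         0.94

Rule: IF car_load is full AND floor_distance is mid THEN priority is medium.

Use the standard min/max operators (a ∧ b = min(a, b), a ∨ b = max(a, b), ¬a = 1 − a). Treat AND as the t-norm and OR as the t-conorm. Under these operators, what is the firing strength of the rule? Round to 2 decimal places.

0.29

firing strength: full=0.60, mid=0.29; AND[min(a, b)] → w = 0.29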